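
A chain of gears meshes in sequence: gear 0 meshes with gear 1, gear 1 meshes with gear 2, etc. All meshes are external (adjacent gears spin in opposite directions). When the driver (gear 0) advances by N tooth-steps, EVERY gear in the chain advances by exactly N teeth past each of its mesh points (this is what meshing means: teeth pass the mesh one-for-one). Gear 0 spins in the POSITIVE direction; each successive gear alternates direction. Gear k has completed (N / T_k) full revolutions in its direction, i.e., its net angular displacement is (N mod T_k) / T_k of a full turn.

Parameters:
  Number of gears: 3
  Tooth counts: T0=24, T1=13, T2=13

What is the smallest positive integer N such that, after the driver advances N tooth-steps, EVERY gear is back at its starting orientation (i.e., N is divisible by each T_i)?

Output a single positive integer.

Gear k returns to start when N is a multiple of T_k.
All gears at start simultaneously when N is a common multiple of [24, 13, 13]; the smallest such N is lcm(24, 13, 13).
Start: lcm = T0 = 24
Fold in T1=13: gcd(24, 13) = 1; lcm(24, 13) = 24 * 13 / 1 = 312 / 1 = 312
Fold in T2=13: gcd(312, 13) = 13; lcm(312, 13) = 312 * 13 / 13 = 4056 / 13 = 312
Full cycle length = 312

Answer: 312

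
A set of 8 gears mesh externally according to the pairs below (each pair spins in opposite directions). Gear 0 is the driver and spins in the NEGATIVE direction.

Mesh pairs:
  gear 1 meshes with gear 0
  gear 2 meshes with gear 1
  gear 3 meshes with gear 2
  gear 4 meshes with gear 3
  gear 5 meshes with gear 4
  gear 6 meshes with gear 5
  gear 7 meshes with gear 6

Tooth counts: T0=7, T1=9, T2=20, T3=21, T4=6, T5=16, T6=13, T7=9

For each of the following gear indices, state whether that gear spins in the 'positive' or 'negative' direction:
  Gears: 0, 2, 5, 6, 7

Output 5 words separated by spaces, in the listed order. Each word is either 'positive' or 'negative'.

Gear 0 (driver): negative (depth 0)
  gear 1: meshes with gear 0 -> depth 1 -> positive (opposite of gear 0)
  gear 2: meshes with gear 1 -> depth 2 -> negative (opposite of gear 1)
  gear 3: meshes with gear 2 -> depth 3 -> positive (opposite of gear 2)
  gear 4: meshes with gear 3 -> depth 4 -> negative (opposite of gear 3)
  gear 5: meshes with gear 4 -> depth 5 -> positive (opposite of gear 4)
  gear 6: meshes with gear 5 -> depth 6 -> negative (opposite of gear 5)
  gear 7: meshes with gear 6 -> depth 7 -> positive (opposite of gear 6)
Queried indices 0, 2, 5, 6, 7 -> negative, negative, positive, negative, positive

Answer: negative negative positive negative positive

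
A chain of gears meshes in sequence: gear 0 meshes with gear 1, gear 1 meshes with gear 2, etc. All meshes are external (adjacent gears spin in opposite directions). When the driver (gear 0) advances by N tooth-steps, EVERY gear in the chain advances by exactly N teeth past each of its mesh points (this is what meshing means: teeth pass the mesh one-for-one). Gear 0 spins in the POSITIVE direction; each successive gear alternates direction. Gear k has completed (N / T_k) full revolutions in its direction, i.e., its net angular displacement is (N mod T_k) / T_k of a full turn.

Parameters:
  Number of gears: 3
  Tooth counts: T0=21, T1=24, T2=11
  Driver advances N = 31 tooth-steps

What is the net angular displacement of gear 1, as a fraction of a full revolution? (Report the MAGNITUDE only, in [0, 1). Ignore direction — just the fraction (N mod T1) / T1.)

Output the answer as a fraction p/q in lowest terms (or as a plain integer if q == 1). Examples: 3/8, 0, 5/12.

Answer: 7/24

Derivation:
Chain of 3 gears, tooth counts: [21, 24, 11]
  gear 0: T0=21, direction=positive, advance = 31 mod 21 = 10 teeth = 10/21 turn
  gear 1: T1=24, direction=negative, advance = 31 mod 24 = 7 teeth = 7/24 turn
  gear 2: T2=11, direction=positive, advance = 31 mod 11 = 9 teeth = 9/11 turn
Gear 1: 31 mod 24 = 7
Fraction = 7 / 24 = 7/24 (gcd(7,24)=1) = 7/24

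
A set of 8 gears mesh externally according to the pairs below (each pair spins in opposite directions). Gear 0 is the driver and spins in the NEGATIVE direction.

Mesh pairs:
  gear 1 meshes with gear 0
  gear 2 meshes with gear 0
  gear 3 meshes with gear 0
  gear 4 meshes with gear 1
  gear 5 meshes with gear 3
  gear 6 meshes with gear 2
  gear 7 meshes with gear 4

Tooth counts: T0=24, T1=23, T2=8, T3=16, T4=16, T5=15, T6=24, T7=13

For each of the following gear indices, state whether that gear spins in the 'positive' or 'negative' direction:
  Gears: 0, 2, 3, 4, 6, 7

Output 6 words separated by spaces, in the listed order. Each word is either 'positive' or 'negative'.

Answer: negative positive positive negative negative positive

Derivation:
Gear 0 (driver): negative (depth 0)
  gear 1: meshes with gear 0 -> depth 1 -> positive (opposite of gear 0)
  gear 2: meshes with gear 0 -> depth 1 -> positive (opposite of gear 0)
  gear 3: meshes with gear 0 -> depth 1 -> positive (opposite of gear 0)
  gear 4: meshes with gear 1 -> depth 2 -> negative (opposite of gear 1)
  gear 5: meshes with gear 3 -> depth 2 -> negative (opposite of gear 3)
  gear 6: meshes with gear 2 -> depth 2 -> negative (opposite of gear 2)
  gear 7: meshes with gear 4 -> depth 3 -> positive (opposite of gear 4)
Queried indices 0, 2, 3, 4, 6, 7 -> negative, positive, positive, negative, negative, positive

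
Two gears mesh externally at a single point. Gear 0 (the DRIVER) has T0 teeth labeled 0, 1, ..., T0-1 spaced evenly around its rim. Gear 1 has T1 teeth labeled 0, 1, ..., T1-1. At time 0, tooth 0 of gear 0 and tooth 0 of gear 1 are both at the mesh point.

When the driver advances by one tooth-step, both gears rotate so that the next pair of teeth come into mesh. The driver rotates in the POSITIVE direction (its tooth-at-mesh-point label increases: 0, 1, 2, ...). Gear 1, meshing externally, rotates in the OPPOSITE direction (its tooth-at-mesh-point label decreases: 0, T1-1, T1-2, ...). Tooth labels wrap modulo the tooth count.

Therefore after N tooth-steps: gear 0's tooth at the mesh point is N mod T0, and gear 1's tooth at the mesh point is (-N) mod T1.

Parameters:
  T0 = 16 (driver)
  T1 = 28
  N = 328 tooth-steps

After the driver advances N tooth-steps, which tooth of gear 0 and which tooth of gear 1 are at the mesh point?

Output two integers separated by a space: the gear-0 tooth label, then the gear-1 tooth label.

Gear 0 (driver, T0=16): tooth at mesh = N mod T0
  328 = 20 * 16 + 8, so 328 mod 16 = 8
  gear 0 tooth = 8
Gear 1 (driven, T1=28): tooth at mesh = (-N) mod T1
  328 = 11 * 28 + 20, so 328 mod 28 = 20
  (-328) mod 28 = (-20) mod 28 = 28 - 20 = 8
Mesh after 328 steps: gear-0 tooth 8 meets gear-1 tooth 8

Answer: 8 8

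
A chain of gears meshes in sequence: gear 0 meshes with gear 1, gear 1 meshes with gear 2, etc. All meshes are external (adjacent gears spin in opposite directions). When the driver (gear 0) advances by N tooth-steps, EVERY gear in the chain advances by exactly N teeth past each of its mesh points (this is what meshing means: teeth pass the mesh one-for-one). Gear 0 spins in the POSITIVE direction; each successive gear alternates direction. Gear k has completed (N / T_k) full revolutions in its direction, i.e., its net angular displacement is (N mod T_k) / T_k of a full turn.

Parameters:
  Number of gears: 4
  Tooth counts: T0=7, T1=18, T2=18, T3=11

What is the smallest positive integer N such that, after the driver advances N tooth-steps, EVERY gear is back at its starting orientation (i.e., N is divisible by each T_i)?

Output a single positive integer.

Gear k returns to start when N is a multiple of T_k.
All gears at start simultaneously when N is a common multiple of [7, 18, 18, 11]; the smallest such N is lcm(7, 18, 18, 11).
Start: lcm = T0 = 7
Fold in T1=18: gcd(7, 18) = 1; lcm(7, 18) = 7 * 18 / 1 = 126 / 1 = 126
Fold in T2=18: gcd(126, 18) = 18; lcm(126, 18) = 126 * 18 / 18 = 2268 / 18 = 126
Fold in T3=11: gcd(126, 11) = 1; lcm(126, 11) = 126 * 11 / 1 = 1386 / 1 = 1386
Full cycle length = 1386

Answer: 1386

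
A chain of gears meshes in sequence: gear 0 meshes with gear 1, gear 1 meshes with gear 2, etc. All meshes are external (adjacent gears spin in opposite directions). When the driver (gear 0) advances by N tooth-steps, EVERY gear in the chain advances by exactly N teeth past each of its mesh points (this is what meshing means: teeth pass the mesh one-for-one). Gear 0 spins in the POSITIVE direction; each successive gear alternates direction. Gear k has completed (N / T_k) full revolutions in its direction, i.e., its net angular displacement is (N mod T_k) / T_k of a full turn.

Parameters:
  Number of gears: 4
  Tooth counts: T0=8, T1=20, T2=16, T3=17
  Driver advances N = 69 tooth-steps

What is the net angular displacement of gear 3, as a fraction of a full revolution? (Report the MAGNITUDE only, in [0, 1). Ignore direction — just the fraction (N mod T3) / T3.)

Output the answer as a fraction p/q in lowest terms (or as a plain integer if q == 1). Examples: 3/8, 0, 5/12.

Chain of 4 gears, tooth counts: [8, 20, 16, 17]
  gear 0: T0=8, direction=positive, advance = 69 mod 8 = 5 teeth = 5/8 turn
  gear 1: T1=20, direction=negative, advance = 69 mod 20 = 9 teeth = 9/20 turn
  gear 2: T2=16, direction=positive, advance = 69 mod 16 = 5 teeth = 5/16 turn
  gear 3: T3=17, direction=negative, advance = 69 mod 17 = 1 teeth = 1/17 turn
Gear 3: 69 mod 17 = 1
Fraction = 1 / 17 = 1/17 (gcd(1,17)=1) = 1/17

Answer: 1/17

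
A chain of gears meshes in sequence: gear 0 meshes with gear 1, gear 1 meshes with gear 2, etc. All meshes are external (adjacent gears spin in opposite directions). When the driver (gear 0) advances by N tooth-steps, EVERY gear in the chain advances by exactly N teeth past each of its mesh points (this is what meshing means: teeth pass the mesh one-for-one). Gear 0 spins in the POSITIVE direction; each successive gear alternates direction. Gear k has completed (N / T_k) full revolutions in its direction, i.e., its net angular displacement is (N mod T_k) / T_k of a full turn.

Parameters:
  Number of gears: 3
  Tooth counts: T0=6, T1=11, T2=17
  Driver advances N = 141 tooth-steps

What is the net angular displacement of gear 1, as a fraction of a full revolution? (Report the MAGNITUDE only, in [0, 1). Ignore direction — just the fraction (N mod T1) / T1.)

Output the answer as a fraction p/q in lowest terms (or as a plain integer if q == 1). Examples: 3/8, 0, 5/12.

Answer: 9/11

Derivation:
Chain of 3 gears, tooth counts: [6, 11, 17]
  gear 0: T0=6, direction=positive, advance = 141 mod 6 = 3 teeth = 3/6 turn
  gear 1: T1=11, direction=negative, advance = 141 mod 11 = 9 teeth = 9/11 turn
  gear 2: T2=17, direction=positive, advance = 141 mod 17 = 5 teeth = 5/17 turn
Gear 1: 141 mod 11 = 9
Fraction = 9 / 11 = 9/11 (gcd(9,11)=1) = 9/11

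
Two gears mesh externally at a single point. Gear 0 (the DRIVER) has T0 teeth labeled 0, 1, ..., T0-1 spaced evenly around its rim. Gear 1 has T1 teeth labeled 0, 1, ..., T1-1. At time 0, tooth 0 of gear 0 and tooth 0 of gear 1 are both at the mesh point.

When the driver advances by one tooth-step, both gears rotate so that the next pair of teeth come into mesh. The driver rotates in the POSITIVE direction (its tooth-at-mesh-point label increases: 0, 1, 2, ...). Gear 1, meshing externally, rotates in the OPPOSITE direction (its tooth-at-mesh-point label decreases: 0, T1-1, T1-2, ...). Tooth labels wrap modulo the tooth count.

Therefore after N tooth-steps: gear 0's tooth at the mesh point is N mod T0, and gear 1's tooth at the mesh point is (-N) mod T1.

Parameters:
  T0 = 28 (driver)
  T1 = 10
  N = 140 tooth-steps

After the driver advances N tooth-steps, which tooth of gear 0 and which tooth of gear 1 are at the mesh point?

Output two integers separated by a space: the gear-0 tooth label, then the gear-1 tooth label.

Gear 0 (driver, T0=28): tooth at mesh = N mod T0
  140 = 5 * 28 + 0, so 140 mod 28 = 0
  gear 0 tooth = 0
Gear 1 (driven, T1=10): tooth at mesh = (-N) mod T1
  140 = 14 * 10 + 0, so 140 mod 10 = 0
  (-140) mod 10 = 0
Mesh after 140 steps: gear-0 tooth 0 meets gear-1 tooth 0

Answer: 0 0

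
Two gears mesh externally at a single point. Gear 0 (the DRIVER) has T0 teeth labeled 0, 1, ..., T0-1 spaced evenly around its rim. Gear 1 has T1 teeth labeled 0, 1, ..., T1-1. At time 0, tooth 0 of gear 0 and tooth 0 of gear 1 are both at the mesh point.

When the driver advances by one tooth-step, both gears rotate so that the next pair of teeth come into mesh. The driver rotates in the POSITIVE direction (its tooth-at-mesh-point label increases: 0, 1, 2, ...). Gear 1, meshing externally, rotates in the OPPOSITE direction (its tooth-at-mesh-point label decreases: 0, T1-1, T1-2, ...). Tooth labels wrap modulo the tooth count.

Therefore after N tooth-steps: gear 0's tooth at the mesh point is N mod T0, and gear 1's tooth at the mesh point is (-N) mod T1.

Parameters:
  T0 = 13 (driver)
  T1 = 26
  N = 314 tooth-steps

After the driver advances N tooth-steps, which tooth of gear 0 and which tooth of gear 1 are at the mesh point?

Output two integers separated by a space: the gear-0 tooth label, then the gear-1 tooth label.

Gear 0 (driver, T0=13): tooth at mesh = N mod T0
  314 = 24 * 13 + 2, so 314 mod 13 = 2
  gear 0 tooth = 2
Gear 1 (driven, T1=26): tooth at mesh = (-N) mod T1
  314 = 12 * 26 + 2, so 314 mod 26 = 2
  (-314) mod 26 = (-2) mod 26 = 26 - 2 = 24
Mesh after 314 steps: gear-0 tooth 2 meets gear-1 tooth 24

Answer: 2 24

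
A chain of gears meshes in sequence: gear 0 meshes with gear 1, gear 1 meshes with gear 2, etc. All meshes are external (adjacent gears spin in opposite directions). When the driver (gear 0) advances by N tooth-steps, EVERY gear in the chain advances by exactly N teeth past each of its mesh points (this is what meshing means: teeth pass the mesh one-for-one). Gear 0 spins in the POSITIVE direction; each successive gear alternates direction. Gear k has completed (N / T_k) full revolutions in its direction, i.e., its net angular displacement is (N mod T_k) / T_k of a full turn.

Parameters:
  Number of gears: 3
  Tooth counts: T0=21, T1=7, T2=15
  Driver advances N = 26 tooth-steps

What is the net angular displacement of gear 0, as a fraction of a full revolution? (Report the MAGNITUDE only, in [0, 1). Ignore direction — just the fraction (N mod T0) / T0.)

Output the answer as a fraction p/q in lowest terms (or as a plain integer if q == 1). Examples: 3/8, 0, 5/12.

Chain of 3 gears, tooth counts: [21, 7, 15]
  gear 0: T0=21, direction=positive, advance = 26 mod 21 = 5 teeth = 5/21 turn
  gear 1: T1=7, direction=negative, advance = 26 mod 7 = 5 teeth = 5/7 turn
  gear 2: T2=15, direction=positive, advance = 26 mod 15 = 11 teeth = 11/15 turn
Gear 0: 26 mod 21 = 5
Fraction = 5 / 21 = 5/21 (gcd(5,21)=1) = 5/21

Answer: 5/21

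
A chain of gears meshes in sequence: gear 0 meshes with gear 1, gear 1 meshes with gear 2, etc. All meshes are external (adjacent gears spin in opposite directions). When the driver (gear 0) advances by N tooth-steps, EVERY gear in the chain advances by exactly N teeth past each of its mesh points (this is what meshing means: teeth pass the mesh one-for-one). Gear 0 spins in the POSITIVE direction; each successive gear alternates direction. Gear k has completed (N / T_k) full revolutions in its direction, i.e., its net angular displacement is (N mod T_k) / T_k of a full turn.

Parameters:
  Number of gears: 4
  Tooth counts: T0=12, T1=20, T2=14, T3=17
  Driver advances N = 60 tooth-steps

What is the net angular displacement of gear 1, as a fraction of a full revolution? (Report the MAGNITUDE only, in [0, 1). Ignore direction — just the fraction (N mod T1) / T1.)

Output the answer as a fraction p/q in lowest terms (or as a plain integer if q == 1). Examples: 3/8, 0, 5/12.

Answer: 0

Derivation:
Chain of 4 gears, tooth counts: [12, 20, 14, 17]
  gear 0: T0=12, direction=positive, advance = 60 mod 12 = 0 teeth = 0/12 turn
  gear 1: T1=20, direction=negative, advance = 60 mod 20 = 0 teeth = 0/20 turn
  gear 2: T2=14, direction=positive, advance = 60 mod 14 = 4 teeth = 4/14 turn
  gear 3: T3=17, direction=negative, advance = 60 mod 17 = 9 teeth = 9/17 turn
Gear 1: 60 mod 20 = 0
Fraction = 0 / 20 = 0/1 (gcd(0,20)=20) = 0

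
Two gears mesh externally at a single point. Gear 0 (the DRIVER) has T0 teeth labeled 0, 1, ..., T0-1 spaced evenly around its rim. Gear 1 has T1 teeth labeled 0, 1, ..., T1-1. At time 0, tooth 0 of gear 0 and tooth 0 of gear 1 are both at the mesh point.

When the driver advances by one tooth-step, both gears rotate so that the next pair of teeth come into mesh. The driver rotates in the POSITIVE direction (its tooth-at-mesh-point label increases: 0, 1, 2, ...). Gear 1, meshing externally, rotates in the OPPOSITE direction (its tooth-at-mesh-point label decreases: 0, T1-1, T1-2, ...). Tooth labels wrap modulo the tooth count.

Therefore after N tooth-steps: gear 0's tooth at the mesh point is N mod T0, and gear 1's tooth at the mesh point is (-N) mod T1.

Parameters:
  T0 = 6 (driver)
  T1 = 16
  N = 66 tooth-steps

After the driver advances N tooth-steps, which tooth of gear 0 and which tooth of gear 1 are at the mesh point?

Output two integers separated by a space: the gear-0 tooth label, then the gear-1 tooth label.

Gear 0 (driver, T0=6): tooth at mesh = N mod T0
  66 = 11 * 6 + 0, so 66 mod 6 = 0
  gear 0 tooth = 0
Gear 1 (driven, T1=16): tooth at mesh = (-N) mod T1
  66 = 4 * 16 + 2, so 66 mod 16 = 2
  (-66) mod 16 = (-2) mod 16 = 16 - 2 = 14
Mesh after 66 steps: gear-0 tooth 0 meets gear-1 tooth 14

Answer: 0 14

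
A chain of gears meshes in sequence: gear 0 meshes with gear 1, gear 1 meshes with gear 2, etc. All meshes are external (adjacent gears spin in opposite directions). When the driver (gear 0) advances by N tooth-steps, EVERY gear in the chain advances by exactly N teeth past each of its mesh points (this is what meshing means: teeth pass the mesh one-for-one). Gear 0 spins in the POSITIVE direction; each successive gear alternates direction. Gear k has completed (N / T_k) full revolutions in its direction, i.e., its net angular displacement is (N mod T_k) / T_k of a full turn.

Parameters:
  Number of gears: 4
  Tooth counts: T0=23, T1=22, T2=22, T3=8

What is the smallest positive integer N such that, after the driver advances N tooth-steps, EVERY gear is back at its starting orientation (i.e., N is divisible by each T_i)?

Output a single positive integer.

Gear k returns to start when N is a multiple of T_k.
All gears at start simultaneously when N is a common multiple of [23, 22, 22, 8]; the smallest such N is lcm(23, 22, 22, 8).
Start: lcm = T0 = 23
Fold in T1=22: gcd(23, 22) = 1; lcm(23, 22) = 23 * 22 / 1 = 506 / 1 = 506
Fold in T2=22: gcd(506, 22) = 22; lcm(506, 22) = 506 * 22 / 22 = 11132 / 22 = 506
Fold in T3=8: gcd(506, 8) = 2; lcm(506, 8) = 506 * 8 / 2 = 4048 / 2 = 2024
Full cycle length = 2024

Answer: 2024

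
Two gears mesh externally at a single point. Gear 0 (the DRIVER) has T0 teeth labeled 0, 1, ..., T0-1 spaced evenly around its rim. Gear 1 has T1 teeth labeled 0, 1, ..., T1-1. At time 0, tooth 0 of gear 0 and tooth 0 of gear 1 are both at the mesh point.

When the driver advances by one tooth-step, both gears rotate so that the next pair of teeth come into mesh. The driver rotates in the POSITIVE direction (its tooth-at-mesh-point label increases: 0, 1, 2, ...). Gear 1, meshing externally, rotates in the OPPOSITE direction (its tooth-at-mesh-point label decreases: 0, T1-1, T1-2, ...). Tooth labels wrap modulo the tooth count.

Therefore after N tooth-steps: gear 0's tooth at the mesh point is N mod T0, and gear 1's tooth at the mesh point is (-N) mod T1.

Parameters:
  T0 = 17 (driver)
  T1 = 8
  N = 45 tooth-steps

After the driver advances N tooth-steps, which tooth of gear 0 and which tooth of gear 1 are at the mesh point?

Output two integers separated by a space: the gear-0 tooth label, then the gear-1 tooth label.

Answer: 11 3

Derivation:
Gear 0 (driver, T0=17): tooth at mesh = N mod T0
  45 = 2 * 17 + 11, so 45 mod 17 = 11
  gear 0 tooth = 11
Gear 1 (driven, T1=8): tooth at mesh = (-N) mod T1
  45 = 5 * 8 + 5, so 45 mod 8 = 5
  (-45) mod 8 = (-5) mod 8 = 8 - 5 = 3
Mesh after 45 steps: gear-0 tooth 11 meets gear-1 tooth 3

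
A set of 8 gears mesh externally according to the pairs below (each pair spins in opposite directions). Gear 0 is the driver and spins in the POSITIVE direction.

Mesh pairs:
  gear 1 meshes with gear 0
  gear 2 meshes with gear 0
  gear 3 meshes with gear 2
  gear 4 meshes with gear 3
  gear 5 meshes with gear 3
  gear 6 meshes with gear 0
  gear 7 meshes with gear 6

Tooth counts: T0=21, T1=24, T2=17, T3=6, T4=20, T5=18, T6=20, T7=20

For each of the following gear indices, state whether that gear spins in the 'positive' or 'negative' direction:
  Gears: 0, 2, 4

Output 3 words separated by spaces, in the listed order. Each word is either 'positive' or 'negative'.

Answer: positive negative negative

Derivation:
Gear 0 (driver): positive (depth 0)
  gear 1: meshes with gear 0 -> depth 1 -> negative (opposite of gear 0)
  gear 2: meshes with gear 0 -> depth 1 -> negative (opposite of gear 0)
  gear 3: meshes with gear 2 -> depth 2 -> positive (opposite of gear 2)
  gear 4: meshes with gear 3 -> depth 3 -> negative (opposite of gear 3)
  gear 5: meshes with gear 3 -> depth 3 -> negative (opposite of gear 3)
  gear 6: meshes with gear 0 -> depth 1 -> negative (opposite of gear 0)
  gear 7: meshes with gear 6 -> depth 2 -> positive (opposite of gear 6)
Queried indices 0, 2, 4 -> positive, negative, negative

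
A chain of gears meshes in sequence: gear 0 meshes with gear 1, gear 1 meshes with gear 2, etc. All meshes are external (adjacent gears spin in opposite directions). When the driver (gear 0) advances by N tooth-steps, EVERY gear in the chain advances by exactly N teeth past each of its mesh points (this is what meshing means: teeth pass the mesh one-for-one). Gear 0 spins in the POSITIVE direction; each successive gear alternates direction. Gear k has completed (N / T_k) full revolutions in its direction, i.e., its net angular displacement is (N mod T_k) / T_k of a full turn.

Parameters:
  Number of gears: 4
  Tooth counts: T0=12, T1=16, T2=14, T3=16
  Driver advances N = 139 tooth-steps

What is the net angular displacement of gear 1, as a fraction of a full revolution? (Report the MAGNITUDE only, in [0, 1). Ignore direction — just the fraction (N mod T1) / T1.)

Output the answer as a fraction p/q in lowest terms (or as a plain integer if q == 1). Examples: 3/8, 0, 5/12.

Answer: 11/16

Derivation:
Chain of 4 gears, tooth counts: [12, 16, 14, 16]
  gear 0: T0=12, direction=positive, advance = 139 mod 12 = 7 teeth = 7/12 turn
  gear 1: T1=16, direction=negative, advance = 139 mod 16 = 11 teeth = 11/16 turn
  gear 2: T2=14, direction=positive, advance = 139 mod 14 = 13 teeth = 13/14 turn
  gear 3: T3=16, direction=negative, advance = 139 mod 16 = 11 teeth = 11/16 turn
Gear 1: 139 mod 16 = 11
Fraction = 11 / 16 = 11/16 (gcd(11,16)=1) = 11/16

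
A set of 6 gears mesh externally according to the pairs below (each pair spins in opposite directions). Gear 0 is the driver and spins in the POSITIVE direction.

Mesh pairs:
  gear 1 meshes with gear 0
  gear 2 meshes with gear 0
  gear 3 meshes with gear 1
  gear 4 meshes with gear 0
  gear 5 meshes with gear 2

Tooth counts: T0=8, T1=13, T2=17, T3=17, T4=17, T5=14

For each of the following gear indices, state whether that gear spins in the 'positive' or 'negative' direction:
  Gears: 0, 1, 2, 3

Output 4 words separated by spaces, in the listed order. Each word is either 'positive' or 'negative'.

Answer: positive negative negative positive

Derivation:
Gear 0 (driver): positive (depth 0)
  gear 1: meshes with gear 0 -> depth 1 -> negative (opposite of gear 0)
  gear 2: meshes with gear 0 -> depth 1 -> negative (opposite of gear 0)
  gear 3: meshes with gear 1 -> depth 2 -> positive (opposite of gear 1)
  gear 4: meshes with gear 0 -> depth 1 -> negative (opposite of gear 0)
  gear 5: meshes with gear 2 -> depth 2 -> positive (opposite of gear 2)
Queried indices 0, 1, 2, 3 -> positive, negative, negative, positive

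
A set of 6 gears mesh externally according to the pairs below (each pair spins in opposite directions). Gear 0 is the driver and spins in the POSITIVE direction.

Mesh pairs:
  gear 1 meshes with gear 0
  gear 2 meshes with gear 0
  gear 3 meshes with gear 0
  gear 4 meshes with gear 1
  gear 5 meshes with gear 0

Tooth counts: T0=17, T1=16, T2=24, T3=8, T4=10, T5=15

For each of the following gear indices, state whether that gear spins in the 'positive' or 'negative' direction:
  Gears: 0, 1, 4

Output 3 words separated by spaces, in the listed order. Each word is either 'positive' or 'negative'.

Gear 0 (driver): positive (depth 0)
  gear 1: meshes with gear 0 -> depth 1 -> negative (opposite of gear 0)
  gear 2: meshes with gear 0 -> depth 1 -> negative (opposite of gear 0)
  gear 3: meshes with gear 0 -> depth 1 -> negative (opposite of gear 0)
  gear 4: meshes with gear 1 -> depth 2 -> positive (opposite of gear 1)
  gear 5: meshes with gear 0 -> depth 1 -> negative (opposite of gear 0)
Queried indices 0, 1, 4 -> positive, negative, positive

Answer: positive negative positive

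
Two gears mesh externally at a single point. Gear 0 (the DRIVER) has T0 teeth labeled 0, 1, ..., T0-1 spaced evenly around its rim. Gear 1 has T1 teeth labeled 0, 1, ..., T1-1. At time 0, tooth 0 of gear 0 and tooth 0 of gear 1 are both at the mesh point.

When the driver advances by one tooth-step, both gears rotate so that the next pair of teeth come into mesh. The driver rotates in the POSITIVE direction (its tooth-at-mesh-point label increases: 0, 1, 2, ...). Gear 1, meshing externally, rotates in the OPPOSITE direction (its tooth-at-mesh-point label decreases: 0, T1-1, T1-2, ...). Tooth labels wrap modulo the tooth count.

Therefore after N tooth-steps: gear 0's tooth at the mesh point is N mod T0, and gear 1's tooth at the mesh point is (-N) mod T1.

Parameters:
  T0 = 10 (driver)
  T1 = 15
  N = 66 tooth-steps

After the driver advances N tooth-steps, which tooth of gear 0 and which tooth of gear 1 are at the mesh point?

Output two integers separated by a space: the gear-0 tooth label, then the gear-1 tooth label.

Answer: 6 9

Derivation:
Gear 0 (driver, T0=10): tooth at mesh = N mod T0
  66 = 6 * 10 + 6, so 66 mod 10 = 6
  gear 0 tooth = 6
Gear 1 (driven, T1=15): tooth at mesh = (-N) mod T1
  66 = 4 * 15 + 6, so 66 mod 15 = 6
  (-66) mod 15 = (-6) mod 15 = 15 - 6 = 9
Mesh after 66 steps: gear-0 tooth 6 meets gear-1 tooth 9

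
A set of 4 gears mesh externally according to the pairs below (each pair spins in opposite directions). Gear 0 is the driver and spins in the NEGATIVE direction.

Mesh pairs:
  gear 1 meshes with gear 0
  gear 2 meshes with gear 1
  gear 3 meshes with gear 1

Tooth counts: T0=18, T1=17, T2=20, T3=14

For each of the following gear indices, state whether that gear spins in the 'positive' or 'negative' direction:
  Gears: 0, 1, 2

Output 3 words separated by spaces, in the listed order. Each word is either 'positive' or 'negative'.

Gear 0 (driver): negative (depth 0)
  gear 1: meshes with gear 0 -> depth 1 -> positive (opposite of gear 0)
  gear 2: meshes with gear 1 -> depth 2 -> negative (opposite of gear 1)
  gear 3: meshes with gear 1 -> depth 2 -> negative (opposite of gear 1)
Queried indices 0, 1, 2 -> negative, positive, negative

Answer: negative positive negative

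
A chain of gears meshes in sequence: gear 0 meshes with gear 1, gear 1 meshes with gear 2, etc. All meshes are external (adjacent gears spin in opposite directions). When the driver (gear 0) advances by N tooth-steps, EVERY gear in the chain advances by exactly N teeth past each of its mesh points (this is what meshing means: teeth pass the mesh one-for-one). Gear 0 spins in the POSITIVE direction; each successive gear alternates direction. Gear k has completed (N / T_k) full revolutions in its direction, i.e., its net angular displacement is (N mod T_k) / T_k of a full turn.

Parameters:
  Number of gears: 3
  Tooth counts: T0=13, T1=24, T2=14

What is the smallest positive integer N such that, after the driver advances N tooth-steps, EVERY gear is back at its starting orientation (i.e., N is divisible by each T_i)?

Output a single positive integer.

Answer: 2184

Derivation:
Gear k returns to start when N is a multiple of T_k.
All gears at start simultaneously when N is a common multiple of [13, 24, 14]; the smallest such N is lcm(13, 24, 14).
Start: lcm = T0 = 13
Fold in T1=24: gcd(13, 24) = 1; lcm(13, 24) = 13 * 24 / 1 = 312 / 1 = 312
Fold in T2=14: gcd(312, 14) = 2; lcm(312, 14) = 312 * 14 / 2 = 4368 / 2 = 2184
Full cycle length = 2184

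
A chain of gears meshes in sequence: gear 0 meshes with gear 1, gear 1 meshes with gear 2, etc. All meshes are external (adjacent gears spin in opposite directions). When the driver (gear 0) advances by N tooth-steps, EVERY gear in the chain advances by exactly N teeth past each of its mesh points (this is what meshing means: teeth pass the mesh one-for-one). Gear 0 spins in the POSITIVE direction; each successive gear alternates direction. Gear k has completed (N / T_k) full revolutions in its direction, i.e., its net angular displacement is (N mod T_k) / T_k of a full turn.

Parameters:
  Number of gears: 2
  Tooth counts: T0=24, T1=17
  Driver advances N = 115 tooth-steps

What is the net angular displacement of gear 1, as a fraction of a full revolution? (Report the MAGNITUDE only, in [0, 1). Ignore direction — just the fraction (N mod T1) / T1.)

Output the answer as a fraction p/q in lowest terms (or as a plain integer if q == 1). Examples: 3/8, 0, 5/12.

Answer: 13/17

Derivation:
Chain of 2 gears, tooth counts: [24, 17]
  gear 0: T0=24, direction=positive, advance = 115 mod 24 = 19 teeth = 19/24 turn
  gear 1: T1=17, direction=negative, advance = 115 mod 17 = 13 teeth = 13/17 turn
Gear 1: 115 mod 17 = 13
Fraction = 13 / 17 = 13/17 (gcd(13,17)=1) = 13/17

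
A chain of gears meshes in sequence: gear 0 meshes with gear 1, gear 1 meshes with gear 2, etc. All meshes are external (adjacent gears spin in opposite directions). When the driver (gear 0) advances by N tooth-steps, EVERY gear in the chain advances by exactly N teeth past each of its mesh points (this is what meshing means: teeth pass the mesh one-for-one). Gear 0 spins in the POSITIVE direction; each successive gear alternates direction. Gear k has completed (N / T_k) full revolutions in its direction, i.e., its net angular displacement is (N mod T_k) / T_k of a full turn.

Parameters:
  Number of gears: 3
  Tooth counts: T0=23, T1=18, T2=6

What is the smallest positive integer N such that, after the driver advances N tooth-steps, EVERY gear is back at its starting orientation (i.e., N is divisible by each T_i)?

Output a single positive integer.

Answer: 414

Derivation:
Gear k returns to start when N is a multiple of T_k.
All gears at start simultaneously when N is a common multiple of [23, 18, 6]; the smallest such N is lcm(23, 18, 6).
Start: lcm = T0 = 23
Fold in T1=18: gcd(23, 18) = 1; lcm(23, 18) = 23 * 18 / 1 = 414 / 1 = 414
Fold in T2=6: gcd(414, 6) = 6; lcm(414, 6) = 414 * 6 / 6 = 2484 / 6 = 414
Full cycle length = 414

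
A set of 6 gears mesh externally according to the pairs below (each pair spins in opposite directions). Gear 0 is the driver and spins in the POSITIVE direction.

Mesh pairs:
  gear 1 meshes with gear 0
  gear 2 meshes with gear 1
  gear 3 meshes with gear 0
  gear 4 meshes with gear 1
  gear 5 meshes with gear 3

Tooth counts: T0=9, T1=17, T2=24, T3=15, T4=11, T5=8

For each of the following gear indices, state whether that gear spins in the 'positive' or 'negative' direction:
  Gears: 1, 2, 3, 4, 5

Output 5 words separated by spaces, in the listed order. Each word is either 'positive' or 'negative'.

Gear 0 (driver): positive (depth 0)
  gear 1: meshes with gear 0 -> depth 1 -> negative (opposite of gear 0)
  gear 2: meshes with gear 1 -> depth 2 -> positive (opposite of gear 1)
  gear 3: meshes with gear 0 -> depth 1 -> negative (opposite of gear 0)
  gear 4: meshes with gear 1 -> depth 2 -> positive (opposite of gear 1)
  gear 5: meshes with gear 3 -> depth 2 -> positive (opposite of gear 3)
Queried indices 1, 2, 3, 4, 5 -> negative, positive, negative, positive, positive

Answer: negative positive negative positive positive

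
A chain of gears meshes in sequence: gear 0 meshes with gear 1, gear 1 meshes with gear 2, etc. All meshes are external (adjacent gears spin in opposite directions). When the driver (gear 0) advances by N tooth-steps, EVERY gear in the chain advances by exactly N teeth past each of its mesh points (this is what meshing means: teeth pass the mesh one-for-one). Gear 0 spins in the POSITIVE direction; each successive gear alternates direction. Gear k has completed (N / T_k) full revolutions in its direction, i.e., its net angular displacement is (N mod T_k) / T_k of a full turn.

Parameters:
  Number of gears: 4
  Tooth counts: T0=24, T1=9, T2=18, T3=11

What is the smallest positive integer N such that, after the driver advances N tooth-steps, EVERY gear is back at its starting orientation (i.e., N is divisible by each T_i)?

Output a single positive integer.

Gear k returns to start when N is a multiple of T_k.
All gears at start simultaneously when N is a common multiple of [24, 9, 18, 11]; the smallest such N is lcm(24, 9, 18, 11).
Start: lcm = T0 = 24
Fold in T1=9: gcd(24, 9) = 3; lcm(24, 9) = 24 * 9 / 3 = 216 / 3 = 72
Fold in T2=18: gcd(72, 18) = 18; lcm(72, 18) = 72 * 18 / 18 = 1296 / 18 = 72
Fold in T3=11: gcd(72, 11) = 1; lcm(72, 11) = 72 * 11 / 1 = 792 / 1 = 792
Full cycle length = 792

Answer: 792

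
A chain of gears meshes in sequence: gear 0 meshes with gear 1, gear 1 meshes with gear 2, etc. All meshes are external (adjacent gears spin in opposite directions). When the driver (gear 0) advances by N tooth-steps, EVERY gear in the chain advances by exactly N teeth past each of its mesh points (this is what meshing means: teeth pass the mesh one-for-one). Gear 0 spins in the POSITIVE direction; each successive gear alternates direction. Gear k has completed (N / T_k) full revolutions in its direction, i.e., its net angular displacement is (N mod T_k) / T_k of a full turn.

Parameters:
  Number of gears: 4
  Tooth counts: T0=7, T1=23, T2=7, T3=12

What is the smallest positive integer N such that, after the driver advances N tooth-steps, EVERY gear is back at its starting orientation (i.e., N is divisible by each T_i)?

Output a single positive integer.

Gear k returns to start when N is a multiple of T_k.
All gears at start simultaneously when N is a common multiple of [7, 23, 7, 12]; the smallest such N is lcm(7, 23, 7, 12).
Start: lcm = T0 = 7
Fold in T1=23: gcd(7, 23) = 1; lcm(7, 23) = 7 * 23 / 1 = 161 / 1 = 161
Fold in T2=7: gcd(161, 7) = 7; lcm(161, 7) = 161 * 7 / 7 = 1127 / 7 = 161
Fold in T3=12: gcd(161, 12) = 1; lcm(161, 12) = 161 * 12 / 1 = 1932 / 1 = 1932
Full cycle length = 1932

Answer: 1932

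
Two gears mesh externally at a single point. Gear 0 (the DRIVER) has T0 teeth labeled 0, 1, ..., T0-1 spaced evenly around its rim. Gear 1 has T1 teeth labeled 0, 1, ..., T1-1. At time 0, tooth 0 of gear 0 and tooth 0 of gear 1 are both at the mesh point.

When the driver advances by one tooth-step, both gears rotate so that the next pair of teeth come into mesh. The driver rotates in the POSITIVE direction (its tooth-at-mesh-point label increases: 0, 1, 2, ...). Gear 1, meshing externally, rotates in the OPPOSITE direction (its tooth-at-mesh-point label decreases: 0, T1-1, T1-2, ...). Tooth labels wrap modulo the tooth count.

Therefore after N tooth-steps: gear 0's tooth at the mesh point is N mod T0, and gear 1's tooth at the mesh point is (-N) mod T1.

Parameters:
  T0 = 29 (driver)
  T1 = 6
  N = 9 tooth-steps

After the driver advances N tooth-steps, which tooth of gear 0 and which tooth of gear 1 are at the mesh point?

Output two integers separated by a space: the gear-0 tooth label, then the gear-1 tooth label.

Gear 0 (driver, T0=29): tooth at mesh = N mod T0
  9 = 0 * 29 + 9, so 9 mod 29 = 9
  gear 0 tooth = 9
Gear 1 (driven, T1=6): tooth at mesh = (-N) mod T1
  9 = 1 * 6 + 3, so 9 mod 6 = 3
  (-9) mod 6 = (-3) mod 6 = 6 - 3 = 3
Mesh after 9 steps: gear-0 tooth 9 meets gear-1 tooth 3

Answer: 9 3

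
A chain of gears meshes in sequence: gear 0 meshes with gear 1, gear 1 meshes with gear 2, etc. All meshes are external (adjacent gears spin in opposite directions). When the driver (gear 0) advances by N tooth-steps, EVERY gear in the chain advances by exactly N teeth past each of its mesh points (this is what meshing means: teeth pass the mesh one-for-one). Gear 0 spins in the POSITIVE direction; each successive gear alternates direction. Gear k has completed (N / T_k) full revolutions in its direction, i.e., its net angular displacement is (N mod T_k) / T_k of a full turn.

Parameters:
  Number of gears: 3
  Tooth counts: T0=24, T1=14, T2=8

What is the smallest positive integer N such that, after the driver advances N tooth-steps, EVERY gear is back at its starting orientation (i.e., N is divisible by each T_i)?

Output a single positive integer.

Answer: 168

Derivation:
Gear k returns to start when N is a multiple of T_k.
All gears at start simultaneously when N is a common multiple of [24, 14, 8]; the smallest such N is lcm(24, 14, 8).
Start: lcm = T0 = 24
Fold in T1=14: gcd(24, 14) = 2; lcm(24, 14) = 24 * 14 / 2 = 336 / 2 = 168
Fold in T2=8: gcd(168, 8) = 8; lcm(168, 8) = 168 * 8 / 8 = 1344 / 8 = 168
Full cycle length = 168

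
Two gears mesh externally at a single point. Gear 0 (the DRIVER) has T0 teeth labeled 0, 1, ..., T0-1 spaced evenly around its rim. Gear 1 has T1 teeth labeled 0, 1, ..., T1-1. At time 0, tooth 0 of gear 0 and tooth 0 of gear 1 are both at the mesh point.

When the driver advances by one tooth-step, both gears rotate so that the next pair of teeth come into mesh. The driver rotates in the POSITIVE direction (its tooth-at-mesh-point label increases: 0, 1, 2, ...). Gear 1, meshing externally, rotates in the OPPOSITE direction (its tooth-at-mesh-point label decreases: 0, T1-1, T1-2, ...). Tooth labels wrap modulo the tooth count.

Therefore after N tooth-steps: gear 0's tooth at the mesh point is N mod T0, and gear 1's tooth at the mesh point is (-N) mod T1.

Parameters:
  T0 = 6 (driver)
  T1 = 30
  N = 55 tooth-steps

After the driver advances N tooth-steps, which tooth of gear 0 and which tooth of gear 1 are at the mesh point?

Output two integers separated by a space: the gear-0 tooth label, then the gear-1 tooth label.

Gear 0 (driver, T0=6): tooth at mesh = N mod T0
  55 = 9 * 6 + 1, so 55 mod 6 = 1
  gear 0 tooth = 1
Gear 1 (driven, T1=30): tooth at mesh = (-N) mod T1
  55 = 1 * 30 + 25, so 55 mod 30 = 25
  (-55) mod 30 = (-25) mod 30 = 30 - 25 = 5
Mesh after 55 steps: gear-0 tooth 1 meets gear-1 tooth 5

Answer: 1 5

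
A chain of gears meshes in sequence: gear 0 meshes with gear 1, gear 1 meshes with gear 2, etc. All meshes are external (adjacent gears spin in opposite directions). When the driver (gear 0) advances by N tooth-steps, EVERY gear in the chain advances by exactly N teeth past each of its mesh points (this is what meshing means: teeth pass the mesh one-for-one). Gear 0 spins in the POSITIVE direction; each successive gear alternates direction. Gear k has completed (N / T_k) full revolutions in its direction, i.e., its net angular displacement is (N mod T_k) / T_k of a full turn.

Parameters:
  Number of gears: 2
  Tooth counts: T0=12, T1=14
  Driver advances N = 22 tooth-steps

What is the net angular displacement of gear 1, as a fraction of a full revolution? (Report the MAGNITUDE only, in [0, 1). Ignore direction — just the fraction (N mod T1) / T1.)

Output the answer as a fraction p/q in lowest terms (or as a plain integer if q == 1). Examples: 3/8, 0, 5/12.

Answer: 4/7

Derivation:
Chain of 2 gears, tooth counts: [12, 14]
  gear 0: T0=12, direction=positive, advance = 22 mod 12 = 10 teeth = 10/12 turn
  gear 1: T1=14, direction=negative, advance = 22 mod 14 = 8 teeth = 8/14 turn
Gear 1: 22 mod 14 = 8
Fraction = 8 / 14 = 4/7 (gcd(8,14)=2) = 4/7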